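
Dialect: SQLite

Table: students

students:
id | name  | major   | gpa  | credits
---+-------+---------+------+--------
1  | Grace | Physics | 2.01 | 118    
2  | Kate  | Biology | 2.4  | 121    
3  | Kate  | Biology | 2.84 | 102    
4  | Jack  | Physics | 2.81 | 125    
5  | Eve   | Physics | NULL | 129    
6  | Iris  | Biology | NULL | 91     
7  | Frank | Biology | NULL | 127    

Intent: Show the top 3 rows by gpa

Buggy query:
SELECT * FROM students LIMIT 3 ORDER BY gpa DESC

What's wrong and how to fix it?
Bug: LIMIT must come after ORDER BY

Fix: Swap the clauses: ORDER BY first, then LIMIT

Corrected query:
SELECT * FROM students ORDER BY gpa DESC LIMIT 3

Result:
id | name | major   | gpa  | credits
---+------+---------+------+--------
3  | Kate | Biology | 2.84 | 102    
4  | Jack | Physics | 2.81 | 125    
2  | Kate | Biology | 2.4  | 121    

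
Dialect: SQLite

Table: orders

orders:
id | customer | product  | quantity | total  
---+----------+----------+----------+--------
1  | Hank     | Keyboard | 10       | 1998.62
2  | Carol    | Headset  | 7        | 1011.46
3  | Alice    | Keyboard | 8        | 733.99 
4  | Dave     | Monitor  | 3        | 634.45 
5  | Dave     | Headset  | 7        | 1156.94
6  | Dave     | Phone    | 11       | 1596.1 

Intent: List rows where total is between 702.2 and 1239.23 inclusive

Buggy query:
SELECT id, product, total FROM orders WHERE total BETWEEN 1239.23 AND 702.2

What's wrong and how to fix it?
Bug: BETWEEN expects the lower bound first; with 1239.23 AND 702.2 the range is empty

Fix: Write BETWEEN 702.2 AND 1239.23

Corrected query:
SELECT id, product, total FROM orders WHERE total BETWEEN 702.2 AND 1239.23

Result:
id | product  | total  
---+----------+--------
2  | Headset  | 1011.46
3  | Keyboard | 733.99 
5  | Headset  | 1156.94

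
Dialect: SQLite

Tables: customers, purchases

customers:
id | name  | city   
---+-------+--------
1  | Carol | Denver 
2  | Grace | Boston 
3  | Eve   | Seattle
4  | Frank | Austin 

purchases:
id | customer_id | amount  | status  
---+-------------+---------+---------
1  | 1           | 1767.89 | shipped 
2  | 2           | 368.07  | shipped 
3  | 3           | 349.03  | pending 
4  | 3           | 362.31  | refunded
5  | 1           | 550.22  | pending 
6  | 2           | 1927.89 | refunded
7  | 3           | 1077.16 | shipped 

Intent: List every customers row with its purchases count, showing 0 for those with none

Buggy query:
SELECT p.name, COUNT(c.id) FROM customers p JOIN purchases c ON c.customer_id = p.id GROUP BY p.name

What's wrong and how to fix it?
Bug: INNER JOIN drops customers rows that have no matching purchases rows

Fix: Use LEFT JOIN so parents without children still appear (COUNT(c.id) gives 0)

Corrected query:
SELECT p.name, COUNT(c.id) FROM customers p LEFT JOIN purchases c ON c.customer_id = p.id GROUP BY p.name

Result:
name  | COUNT(c.id)
------+------------
Carol | 2          
Eve   | 3          
Frank | 0          
Grace | 2          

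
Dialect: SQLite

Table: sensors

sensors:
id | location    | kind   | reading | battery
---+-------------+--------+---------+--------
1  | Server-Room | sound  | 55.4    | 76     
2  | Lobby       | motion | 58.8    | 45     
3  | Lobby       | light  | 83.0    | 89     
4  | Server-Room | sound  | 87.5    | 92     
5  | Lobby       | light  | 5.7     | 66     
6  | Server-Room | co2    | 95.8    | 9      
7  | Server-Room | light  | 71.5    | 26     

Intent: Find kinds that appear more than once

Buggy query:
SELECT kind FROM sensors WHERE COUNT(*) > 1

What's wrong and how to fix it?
Bug: WHERE can't reference COUNT(*); aggregates are computed after WHERE

Fix: Group first, then use HAVING for the count condition

Corrected query:
SELECT kind FROM sensors GROUP BY kind HAVING COUNT(*) > 1

Result:
kind 
-----
light
sound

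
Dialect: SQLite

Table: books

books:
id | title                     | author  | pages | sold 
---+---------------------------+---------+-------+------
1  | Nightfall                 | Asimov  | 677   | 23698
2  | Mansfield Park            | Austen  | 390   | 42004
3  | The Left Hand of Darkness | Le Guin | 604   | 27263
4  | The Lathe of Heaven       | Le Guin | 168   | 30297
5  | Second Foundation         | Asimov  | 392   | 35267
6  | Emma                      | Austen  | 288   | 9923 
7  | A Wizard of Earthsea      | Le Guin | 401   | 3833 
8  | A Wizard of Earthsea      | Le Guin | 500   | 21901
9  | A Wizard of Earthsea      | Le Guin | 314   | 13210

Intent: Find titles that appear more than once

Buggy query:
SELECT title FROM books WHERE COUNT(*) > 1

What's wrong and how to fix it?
Bug: WHERE can't reference COUNT(*); aggregates are computed after WHERE

Fix: Group first, then use HAVING for the count condition

Corrected query:
SELECT title FROM books GROUP BY title HAVING COUNT(*) > 1

Result:
title               
--------------------
A Wizard of Earthsea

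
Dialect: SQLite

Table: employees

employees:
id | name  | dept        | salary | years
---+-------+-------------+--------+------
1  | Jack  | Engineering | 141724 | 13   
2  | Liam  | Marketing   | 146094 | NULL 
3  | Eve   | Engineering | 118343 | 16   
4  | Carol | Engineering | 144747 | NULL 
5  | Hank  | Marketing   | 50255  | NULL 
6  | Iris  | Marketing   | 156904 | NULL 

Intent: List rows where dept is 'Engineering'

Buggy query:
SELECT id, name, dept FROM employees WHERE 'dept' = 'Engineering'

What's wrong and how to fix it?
Bug: Single quotes denote string literals in SQL; the column name is being compared as a constant string

Fix: Reference the column as dept without single quotes

Corrected query:
SELECT id, name, dept FROM employees WHERE dept = 'Engineering'

Result:
id | name  | dept       
---+-------+------------
1  | Jack  | Engineering
3  | Eve   | Engineering
4  | Carol | Engineering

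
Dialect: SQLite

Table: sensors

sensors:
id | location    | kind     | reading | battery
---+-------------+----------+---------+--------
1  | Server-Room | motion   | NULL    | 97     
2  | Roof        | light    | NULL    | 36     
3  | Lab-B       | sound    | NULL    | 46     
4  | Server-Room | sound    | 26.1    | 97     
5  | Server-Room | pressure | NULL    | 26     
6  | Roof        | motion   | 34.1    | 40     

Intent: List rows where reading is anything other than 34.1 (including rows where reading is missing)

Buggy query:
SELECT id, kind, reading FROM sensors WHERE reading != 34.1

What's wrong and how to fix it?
Bug: Inequality against NULL is unknown, not true; rows with NULL are dropped

Fix: Add an explicit OR reading IS NULL to include the missing-value rows

Corrected query:
SELECT id, kind, reading FROM sensors WHERE reading != 34.1 OR reading IS NULL

Result:
id | kind     | reading
---+----------+--------
1  | motion   | NULL   
2  | light    | NULL   
3  | sound    | NULL   
4  | sound    | 26.1   
5  | pressure | NULL   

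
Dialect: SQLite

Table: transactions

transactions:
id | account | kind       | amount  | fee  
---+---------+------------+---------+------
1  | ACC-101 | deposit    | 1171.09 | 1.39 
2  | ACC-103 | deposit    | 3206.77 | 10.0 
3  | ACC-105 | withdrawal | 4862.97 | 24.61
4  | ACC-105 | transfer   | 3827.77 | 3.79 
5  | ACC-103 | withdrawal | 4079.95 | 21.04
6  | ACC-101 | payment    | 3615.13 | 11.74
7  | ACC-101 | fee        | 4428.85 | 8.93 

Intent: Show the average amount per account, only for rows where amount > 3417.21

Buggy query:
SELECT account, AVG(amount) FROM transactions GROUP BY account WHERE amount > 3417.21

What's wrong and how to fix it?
Bug: WHERE cannot follow GROUP BY

Fix: Move the WHERE clause before GROUP BY

Corrected query:
SELECT account, AVG(amount) FROM transactions WHERE amount > 3417.21 GROUP BY account

Result:
account | AVG(amount)
--------+------------
ACC-101 | 4021.99    
ACC-103 | 4079.95    
ACC-105 | 4345.37    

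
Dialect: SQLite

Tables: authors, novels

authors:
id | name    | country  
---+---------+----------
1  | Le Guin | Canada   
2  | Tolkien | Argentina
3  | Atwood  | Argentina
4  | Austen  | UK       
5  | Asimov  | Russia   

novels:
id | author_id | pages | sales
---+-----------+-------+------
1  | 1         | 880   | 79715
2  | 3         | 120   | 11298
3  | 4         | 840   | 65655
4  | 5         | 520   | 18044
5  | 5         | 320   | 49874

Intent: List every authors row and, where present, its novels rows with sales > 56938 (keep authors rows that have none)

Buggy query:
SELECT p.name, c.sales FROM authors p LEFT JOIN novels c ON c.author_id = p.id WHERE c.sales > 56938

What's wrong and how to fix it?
Bug: Filtering c.sales in WHERE discards the NULL rows produced by LEFT JOIN, turning it into an inner join

Fix: Put 'c.sales > 56938' in the JOIN's ON clause instead of WHERE

Corrected query:
SELECT p.name, c.sales FROM authors p LEFT JOIN novels c ON c.author_id = p.id AND c.sales > 56938

Result:
name    | sales
--------+------
Le Guin | 79715
Tolkien | NULL 
Atwood  | NULL 
Austen  | 65655
Asimov  | NULL 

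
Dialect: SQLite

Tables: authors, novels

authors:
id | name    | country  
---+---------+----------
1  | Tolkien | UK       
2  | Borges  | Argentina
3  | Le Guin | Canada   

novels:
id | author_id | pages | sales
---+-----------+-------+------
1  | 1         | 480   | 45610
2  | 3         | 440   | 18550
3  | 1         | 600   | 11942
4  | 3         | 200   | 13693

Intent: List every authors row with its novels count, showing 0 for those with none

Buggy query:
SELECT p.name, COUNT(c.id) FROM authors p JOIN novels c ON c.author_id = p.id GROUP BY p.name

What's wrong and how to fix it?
Bug: INNER JOIN drops authors rows that have no matching novels rows

Fix: Switch to LEFT JOIN to retain unmatched parent rows

Corrected query:
SELECT p.name, COUNT(c.id) FROM authors p LEFT JOIN novels c ON c.author_id = p.id GROUP BY p.name

Result:
name    | COUNT(c.id)
--------+------------
Borges  | 0          
Le Guin | 2          
Tolkien | 2          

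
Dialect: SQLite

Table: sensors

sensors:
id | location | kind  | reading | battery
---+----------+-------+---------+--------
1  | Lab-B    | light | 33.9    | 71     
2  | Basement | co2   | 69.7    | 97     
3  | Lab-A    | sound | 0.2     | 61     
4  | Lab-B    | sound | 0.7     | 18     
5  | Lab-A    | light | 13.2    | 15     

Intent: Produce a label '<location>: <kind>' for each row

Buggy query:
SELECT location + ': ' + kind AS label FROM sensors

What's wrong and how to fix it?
Bug: SQLite uses || for string concatenation; + coerces text to numbers (yielding 0)

Fix: Replace + with || to concatenate text

Corrected query:
SELECT location || ': ' || kind AS label FROM sensors

Result:
label        
-------------
Lab-B: light 
Basement: co2
Lab-A: sound 
Lab-B: sound 
Lab-A: light 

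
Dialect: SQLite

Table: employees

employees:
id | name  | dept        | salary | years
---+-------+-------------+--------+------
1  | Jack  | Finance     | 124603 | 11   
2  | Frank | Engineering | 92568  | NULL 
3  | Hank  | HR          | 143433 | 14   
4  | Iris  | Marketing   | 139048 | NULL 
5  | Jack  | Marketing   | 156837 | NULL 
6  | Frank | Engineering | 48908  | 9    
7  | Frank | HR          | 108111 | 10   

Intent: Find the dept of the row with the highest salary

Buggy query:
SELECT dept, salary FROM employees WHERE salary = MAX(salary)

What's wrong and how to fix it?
Bug: WHERE is evaluated per row; an aggregate over the whole table isn't defined there

Fix: Use a subquery: WHERE salary = (SELECT MAX(salary) FROM employees)

Corrected query:
SELECT dept, salary FROM employees WHERE salary = (SELECT MAX(salary) FROM employees)

Result:
dept      | salary
----------+-------
Marketing | 156837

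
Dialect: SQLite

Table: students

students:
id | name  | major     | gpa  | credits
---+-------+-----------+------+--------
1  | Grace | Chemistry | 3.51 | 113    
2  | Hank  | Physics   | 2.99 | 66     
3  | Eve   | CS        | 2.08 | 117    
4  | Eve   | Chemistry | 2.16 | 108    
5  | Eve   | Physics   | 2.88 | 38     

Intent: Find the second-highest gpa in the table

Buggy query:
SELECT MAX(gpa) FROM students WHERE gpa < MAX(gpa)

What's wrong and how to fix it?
Bug: MAX(gpa) on the right of the comparison is an aggregate-in-WHERE error

Fix: Compute the overall MAX in a subquery, then take MAX of rows below it

Corrected query:
SELECT MAX(gpa) FROM students WHERE gpa < (SELECT MAX(gpa) FROM students)

Result:
MAX(gpa)
--------
2.99    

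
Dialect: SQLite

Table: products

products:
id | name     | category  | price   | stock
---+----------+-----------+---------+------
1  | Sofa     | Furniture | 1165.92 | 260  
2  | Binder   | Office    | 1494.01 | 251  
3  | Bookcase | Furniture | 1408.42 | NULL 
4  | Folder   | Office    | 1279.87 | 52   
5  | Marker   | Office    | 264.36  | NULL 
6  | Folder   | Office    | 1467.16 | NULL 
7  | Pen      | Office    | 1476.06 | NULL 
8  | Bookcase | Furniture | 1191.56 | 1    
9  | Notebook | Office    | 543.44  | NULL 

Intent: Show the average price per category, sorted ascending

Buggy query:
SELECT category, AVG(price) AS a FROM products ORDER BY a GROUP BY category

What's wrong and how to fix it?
Bug: GROUP BY must precede ORDER BY

Fix: Reorder: SELECT … FROM … GROUP BY … ORDER BY …

Corrected query:
SELECT category, AVG(price) AS a FROM products GROUP BY category ORDER BY a

Result:
category  | a          
----------+------------
Office    | 1087.483333
Furniture | 1255.3     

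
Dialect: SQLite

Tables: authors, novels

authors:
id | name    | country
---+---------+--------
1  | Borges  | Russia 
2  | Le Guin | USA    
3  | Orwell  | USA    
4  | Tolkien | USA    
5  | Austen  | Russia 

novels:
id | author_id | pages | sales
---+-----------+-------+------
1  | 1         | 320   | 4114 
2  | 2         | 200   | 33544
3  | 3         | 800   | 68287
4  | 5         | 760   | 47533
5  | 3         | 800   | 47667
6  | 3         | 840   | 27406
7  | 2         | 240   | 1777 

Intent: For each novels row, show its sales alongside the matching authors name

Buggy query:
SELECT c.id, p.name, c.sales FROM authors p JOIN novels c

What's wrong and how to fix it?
Bug: Missing join condition: each novels row is matched to all authors rows instead of just its own

Fix: Add ON c.author_id = p.id to the JOIN

Corrected query:
SELECT c.id, p.name, c.sales FROM authors p JOIN novels c ON c.author_id = p.id

Result:
id | name    | sales
---+---------+------
1  | Borges  | 4114 
2  | Le Guin | 33544
3  | Orwell  | 68287
4  | Austen  | 47533
5  | Orwell  | 47667
6  | Orwell  | 27406
7  | Le Guin | 1777 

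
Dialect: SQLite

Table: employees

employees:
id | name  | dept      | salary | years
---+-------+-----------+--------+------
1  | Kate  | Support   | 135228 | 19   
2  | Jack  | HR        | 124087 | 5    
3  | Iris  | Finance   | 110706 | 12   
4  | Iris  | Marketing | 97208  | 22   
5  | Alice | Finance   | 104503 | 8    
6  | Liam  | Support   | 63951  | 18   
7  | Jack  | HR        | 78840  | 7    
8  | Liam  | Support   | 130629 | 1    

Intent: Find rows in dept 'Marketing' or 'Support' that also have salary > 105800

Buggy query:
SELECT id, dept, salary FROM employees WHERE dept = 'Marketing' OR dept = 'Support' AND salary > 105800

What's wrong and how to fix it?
Bug: Without parentheses, AND is evaluated before OR, so the salary filter only applies to the 'Support' branch

Fix: Add parentheses around the OR so the AND applies to both alternatives

Corrected query:
SELECT id, dept, salary FROM employees WHERE (dept = 'Marketing' OR dept = 'Support') AND salary > 105800

Result:
id | dept    | salary
---+---------+-------
1  | Support | 135228
8  | Support | 130629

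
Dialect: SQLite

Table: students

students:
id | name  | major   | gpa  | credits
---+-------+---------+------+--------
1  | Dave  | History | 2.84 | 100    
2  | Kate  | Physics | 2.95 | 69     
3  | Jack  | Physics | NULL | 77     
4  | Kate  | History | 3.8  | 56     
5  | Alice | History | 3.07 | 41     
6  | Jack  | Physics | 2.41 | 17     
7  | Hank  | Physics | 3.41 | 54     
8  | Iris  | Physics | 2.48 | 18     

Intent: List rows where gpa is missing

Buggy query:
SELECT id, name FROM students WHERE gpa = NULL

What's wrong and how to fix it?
Bug: '= NULL' is always unknown in SQL three-valued logic, so no rows match

Fix: Replace '= NULL' with 'IS NULL'

Corrected query:
SELECT id, name FROM students WHERE gpa IS NULL

Result:
id | name
---+-----
3  | Jack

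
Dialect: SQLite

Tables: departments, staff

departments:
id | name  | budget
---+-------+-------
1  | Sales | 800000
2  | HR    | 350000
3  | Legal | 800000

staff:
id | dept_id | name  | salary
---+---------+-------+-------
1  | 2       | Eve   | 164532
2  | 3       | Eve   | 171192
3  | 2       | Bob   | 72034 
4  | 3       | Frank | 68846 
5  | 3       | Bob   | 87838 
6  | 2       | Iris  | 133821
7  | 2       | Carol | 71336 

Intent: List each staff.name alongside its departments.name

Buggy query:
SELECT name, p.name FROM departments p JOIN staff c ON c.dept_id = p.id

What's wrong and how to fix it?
Bug: 'name' exists in both joined tables, so the database can't tell which one is meant

Fix: Qualify the column with its table alias (c.name)

Corrected query:
SELECT c.name, p.name FROM departments p JOIN staff c ON c.dept_id = p.id

Result:
name  | name 
------+------
Eve   | HR   
Eve   | Legal
Bob   | HR   
Frank | Legal
Bob   | Legal
Iris  | HR   
Carol | HR   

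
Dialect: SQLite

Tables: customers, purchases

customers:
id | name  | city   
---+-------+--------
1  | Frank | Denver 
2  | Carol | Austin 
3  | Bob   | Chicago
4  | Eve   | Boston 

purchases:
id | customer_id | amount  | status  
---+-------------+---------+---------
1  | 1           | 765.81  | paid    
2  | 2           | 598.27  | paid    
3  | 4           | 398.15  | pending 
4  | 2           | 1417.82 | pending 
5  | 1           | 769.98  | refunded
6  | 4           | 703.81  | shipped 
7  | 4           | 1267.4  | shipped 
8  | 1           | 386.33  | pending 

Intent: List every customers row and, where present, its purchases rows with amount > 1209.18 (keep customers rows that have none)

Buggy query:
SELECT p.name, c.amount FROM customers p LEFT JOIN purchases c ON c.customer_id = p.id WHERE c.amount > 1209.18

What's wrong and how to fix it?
Bug: Filtering c.amount in WHERE discards the NULL rows produced by LEFT JOIN, turning it into an inner join

Fix: Put 'c.amount > 1209.18' in the JOIN's ON clause instead of WHERE

Corrected query:
SELECT p.name, c.amount FROM customers p LEFT JOIN purchases c ON c.customer_id = p.id AND c.amount > 1209.18

Result:
name  | amount 
------+--------
Frank | NULL   
Carol | 1417.82
Bob   | NULL   
Eve   | 1267.4 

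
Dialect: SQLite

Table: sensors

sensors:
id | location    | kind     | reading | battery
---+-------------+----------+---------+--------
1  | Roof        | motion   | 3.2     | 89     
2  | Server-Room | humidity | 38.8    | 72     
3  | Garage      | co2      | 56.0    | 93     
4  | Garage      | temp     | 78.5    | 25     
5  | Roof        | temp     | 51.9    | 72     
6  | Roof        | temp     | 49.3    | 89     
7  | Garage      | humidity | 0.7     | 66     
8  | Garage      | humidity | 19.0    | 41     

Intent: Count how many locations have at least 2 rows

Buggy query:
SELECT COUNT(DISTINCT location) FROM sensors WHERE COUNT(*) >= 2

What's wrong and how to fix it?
Bug: WHERE filters individual rows, not groups, so a group-level COUNT is invalid there

Fix: Group first with HAVING COUNT(*) >= 2, then COUNT the resulting groups

Corrected query:
SELECT COUNT(*) FROM (SELECT location FROM sensors GROUP BY location HAVING COUNT(*) >= 2)

Result:
COUNT(*)
--------
2       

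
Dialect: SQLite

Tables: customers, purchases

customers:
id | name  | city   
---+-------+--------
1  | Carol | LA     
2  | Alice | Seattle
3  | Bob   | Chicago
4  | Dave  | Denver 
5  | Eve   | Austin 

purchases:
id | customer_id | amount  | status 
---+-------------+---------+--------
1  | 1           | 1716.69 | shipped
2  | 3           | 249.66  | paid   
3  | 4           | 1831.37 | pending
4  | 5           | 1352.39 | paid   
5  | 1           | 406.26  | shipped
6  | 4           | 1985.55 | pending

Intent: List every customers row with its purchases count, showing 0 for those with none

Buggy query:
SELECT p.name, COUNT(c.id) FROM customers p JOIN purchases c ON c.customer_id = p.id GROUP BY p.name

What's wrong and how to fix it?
Bug: An inner join excludes parents with zero children

Fix: Switch to LEFT JOIN to retain unmatched parent rows

Corrected query:
SELECT p.name, COUNT(c.id) FROM customers p LEFT JOIN purchases c ON c.customer_id = p.id GROUP BY p.name

Result:
name  | COUNT(c.id)
------+------------
Alice | 0          
Bob   | 1          
Carol | 2          
Dave  | 2          
Eve   | 1          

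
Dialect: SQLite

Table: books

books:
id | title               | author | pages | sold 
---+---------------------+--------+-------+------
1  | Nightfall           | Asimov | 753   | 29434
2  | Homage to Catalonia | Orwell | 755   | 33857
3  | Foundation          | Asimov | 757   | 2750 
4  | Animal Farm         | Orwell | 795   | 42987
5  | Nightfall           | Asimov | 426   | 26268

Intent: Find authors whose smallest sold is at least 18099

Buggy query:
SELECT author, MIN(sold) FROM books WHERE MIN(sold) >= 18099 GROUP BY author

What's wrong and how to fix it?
Bug: Aggregates like MIN are computed per group after WHERE runs

Fix: Replace WHERE with HAVING after the GROUP BY

Corrected query:
SELECT author, MIN(sold) FROM books GROUP BY author HAVING MIN(sold) >= 18099

Result:
author | MIN(sold)
-------+----------
Orwell | 33857    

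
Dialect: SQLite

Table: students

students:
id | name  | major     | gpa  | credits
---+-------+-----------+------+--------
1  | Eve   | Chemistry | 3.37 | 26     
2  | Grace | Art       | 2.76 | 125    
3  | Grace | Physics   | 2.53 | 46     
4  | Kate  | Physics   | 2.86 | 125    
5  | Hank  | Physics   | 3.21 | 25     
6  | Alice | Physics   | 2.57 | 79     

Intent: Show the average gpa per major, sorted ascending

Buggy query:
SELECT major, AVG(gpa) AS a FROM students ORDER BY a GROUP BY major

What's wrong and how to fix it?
Bug: ORDER BY appears before GROUP BY; SQL clause order requires GROUP BY first

Fix: Reorder: SELECT … FROM … GROUP BY … ORDER BY …

Corrected query:
SELECT major, AVG(gpa) AS a FROM students GROUP BY major ORDER BY a

Result:
major     | a     
----------+-------
Art       | 2.76  
Physics   | 2.7925
Chemistry | 3.37  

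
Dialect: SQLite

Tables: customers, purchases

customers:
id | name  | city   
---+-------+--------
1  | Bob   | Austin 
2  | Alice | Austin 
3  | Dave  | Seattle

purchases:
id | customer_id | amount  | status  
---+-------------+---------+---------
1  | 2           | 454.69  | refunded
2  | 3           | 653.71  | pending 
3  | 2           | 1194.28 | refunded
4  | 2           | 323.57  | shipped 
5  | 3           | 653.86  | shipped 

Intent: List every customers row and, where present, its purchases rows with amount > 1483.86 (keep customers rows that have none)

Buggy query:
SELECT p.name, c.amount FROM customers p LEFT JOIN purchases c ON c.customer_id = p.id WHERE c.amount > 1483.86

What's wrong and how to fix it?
Bug: A WHERE condition on the right-hand table after LEFT JOIN drops unmatched parents

Fix: Put 'c.amount > 1483.86' in the JOIN's ON clause instead of WHERE

Corrected query:
SELECT p.name, c.amount FROM customers p LEFT JOIN purchases c ON c.customer_id = p.id AND c.amount > 1483.86

Result:
name  | amount
------+-------
Bob   | NULL  
Alice | NULL  
Dave  | NULL  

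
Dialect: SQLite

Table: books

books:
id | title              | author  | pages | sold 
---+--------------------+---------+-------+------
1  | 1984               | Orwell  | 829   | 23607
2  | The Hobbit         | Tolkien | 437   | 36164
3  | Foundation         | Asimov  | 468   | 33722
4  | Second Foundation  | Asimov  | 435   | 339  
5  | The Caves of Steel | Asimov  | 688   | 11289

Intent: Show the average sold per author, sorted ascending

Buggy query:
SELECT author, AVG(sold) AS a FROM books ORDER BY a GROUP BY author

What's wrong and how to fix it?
Bug: ORDER BY appears before GROUP BY; SQL clause order requires GROUP BY first

Fix: Reorder: SELECT … FROM … GROUP BY … ORDER BY …

Corrected query:
SELECT author, AVG(sold) AS a FROM books GROUP BY author ORDER BY a

Result:
author  | a           
--------+-------------
Asimov  | 15116.666667
Orwell  | 23607       
Tolkien | 36164       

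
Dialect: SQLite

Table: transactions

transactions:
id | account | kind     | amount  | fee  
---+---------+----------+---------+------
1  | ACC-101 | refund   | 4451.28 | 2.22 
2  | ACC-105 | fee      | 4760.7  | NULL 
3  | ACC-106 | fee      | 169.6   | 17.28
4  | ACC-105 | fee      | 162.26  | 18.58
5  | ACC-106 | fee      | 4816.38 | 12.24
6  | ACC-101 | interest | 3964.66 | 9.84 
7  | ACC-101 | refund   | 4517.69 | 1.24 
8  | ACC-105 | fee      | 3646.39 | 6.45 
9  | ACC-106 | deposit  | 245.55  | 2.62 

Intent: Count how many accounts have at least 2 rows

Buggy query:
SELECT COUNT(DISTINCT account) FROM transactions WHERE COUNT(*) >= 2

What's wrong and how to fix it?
Bug: WHERE filters individual rows, not groups, so a group-level COUNT is invalid there

Fix: Use a subquery that GROUPs and filters with HAVING, then count its rows

Corrected query:
SELECT COUNT(*) FROM (SELECT account FROM transactions GROUP BY account HAVING COUNT(*) >= 2)

Result:
COUNT(*)
--------
3       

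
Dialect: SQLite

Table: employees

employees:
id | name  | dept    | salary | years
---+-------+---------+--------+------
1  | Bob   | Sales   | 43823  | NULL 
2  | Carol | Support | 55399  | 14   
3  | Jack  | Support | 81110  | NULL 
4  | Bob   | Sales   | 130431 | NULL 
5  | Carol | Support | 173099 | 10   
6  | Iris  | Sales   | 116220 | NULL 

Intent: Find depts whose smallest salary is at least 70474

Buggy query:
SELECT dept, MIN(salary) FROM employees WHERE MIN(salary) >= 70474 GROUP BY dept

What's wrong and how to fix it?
Bug: MIN() in WHERE is a misuse of aggregate

Fix: Replace WHERE with HAVING after the GROUP BY

Corrected query:
SELECT dept, MIN(salary) FROM employees GROUP BY dept HAVING MIN(salary) >= 70474

Result:
(no rows)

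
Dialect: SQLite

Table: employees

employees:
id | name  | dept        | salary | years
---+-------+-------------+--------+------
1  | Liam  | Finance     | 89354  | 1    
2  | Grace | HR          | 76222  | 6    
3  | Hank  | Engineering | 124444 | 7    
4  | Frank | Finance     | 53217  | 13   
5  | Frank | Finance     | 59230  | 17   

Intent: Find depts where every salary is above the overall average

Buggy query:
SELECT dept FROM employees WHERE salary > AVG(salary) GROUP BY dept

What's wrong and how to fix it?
Bug: AVG() is an aggregate; it can't sit directly in WHERE

Fix: Compute the overall average in a scalar subquery and compare each group's MIN against it in HAVING

Corrected query:
SELECT dept FROM employees GROUP BY dept HAVING MIN(salary) > (SELECT AVG(salary) FROM employees)

Result:
dept       
-----------
Engineering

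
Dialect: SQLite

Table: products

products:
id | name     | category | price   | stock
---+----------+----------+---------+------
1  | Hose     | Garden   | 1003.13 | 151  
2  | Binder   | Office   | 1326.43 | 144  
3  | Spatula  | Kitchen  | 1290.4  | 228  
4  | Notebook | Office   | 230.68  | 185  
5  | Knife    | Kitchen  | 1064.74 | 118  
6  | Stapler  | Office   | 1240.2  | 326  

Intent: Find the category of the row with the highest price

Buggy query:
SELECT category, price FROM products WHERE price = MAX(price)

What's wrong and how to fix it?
Bug: WHERE is evaluated per row; an aggregate over the whole table isn't defined there

Fix: Wrap MAX in a scalar subquery so WHERE compares against a single value

Corrected query:
SELECT category, price FROM products WHERE price = (SELECT MAX(price) FROM products)

Result:
category | price  
---------+--------
Office   | 1326.43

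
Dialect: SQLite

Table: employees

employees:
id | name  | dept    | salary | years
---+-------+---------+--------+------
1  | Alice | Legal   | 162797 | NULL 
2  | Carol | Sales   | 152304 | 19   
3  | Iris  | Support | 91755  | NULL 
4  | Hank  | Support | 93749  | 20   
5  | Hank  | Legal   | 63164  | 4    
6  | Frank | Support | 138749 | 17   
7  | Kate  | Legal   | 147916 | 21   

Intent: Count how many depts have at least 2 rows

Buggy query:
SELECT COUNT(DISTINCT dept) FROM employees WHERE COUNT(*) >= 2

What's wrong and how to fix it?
Bug: WHERE filters individual rows, not groups, so a group-level COUNT is invalid there

Fix: Group first with HAVING COUNT(*) >= 2, then COUNT the resulting groups

Corrected query:
SELECT COUNT(*) FROM (SELECT dept FROM employees GROUP BY dept HAVING COUNT(*) >= 2)

Result:
COUNT(*)
--------
2       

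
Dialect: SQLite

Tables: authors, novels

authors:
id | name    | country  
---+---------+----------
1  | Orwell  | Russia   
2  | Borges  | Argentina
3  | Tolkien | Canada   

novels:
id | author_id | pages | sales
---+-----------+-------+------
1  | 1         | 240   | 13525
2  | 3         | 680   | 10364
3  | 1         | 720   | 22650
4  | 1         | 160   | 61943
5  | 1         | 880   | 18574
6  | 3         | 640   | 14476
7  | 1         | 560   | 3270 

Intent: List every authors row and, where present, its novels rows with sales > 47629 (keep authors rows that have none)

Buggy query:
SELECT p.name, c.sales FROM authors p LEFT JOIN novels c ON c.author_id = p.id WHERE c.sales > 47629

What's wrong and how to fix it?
Bug: A WHERE condition on the right-hand table after LEFT JOIN drops unmatched parents

Fix: Put 'c.sales > 47629' in the JOIN's ON clause instead of WHERE

Corrected query:
SELECT p.name, c.sales FROM authors p LEFT JOIN novels c ON c.author_id = p.id AND c.sales > 47629

Result:
name    | sales
--------+------
Orwell  | 61943
Borges  | NULL 
Tolkien | NULL 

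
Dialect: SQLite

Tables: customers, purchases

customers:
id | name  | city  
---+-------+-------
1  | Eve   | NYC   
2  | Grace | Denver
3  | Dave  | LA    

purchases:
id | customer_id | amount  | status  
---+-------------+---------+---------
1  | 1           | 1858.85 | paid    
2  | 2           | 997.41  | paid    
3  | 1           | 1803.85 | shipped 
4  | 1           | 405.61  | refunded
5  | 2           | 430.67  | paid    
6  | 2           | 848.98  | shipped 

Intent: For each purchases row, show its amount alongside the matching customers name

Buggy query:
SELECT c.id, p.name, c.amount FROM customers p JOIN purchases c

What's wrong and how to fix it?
Bug: Missing join condition: each purchases row is matched to all customers rows instead of just its own

Fix: Specify the join condition linking the foreign key to the parent id

Corrected query:
SELECT c.id, p.name, c.amount FROM customers p JOIN purchases c ON c.customer_id = p.id

Result:
id | name  | amount 
---+-------+--------
1  | Eve   | 1858.85
2  | Grace | 997.41 
3  | Eve   | 1803.85
4  | Eve   | 405.61 
5  | Grace | 430.67 
6  | Grace | 848.98 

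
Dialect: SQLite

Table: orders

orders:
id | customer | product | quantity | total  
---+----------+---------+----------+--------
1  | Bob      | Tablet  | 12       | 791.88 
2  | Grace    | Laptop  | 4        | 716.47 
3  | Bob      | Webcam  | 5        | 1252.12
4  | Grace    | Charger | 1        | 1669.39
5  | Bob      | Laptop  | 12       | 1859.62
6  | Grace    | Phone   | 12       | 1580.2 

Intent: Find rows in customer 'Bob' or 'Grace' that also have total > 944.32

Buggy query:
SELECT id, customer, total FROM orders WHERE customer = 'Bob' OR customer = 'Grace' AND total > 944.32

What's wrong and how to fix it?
Bug: Without parentheses, AND is evaluated before OR, so the total filter only applies to the 'Grace' branch

Fix: Add parentheses around the OR so the AND applies to both alternatives

Corrected query:
SELECT id, customer, total FROM orders WHERE (customer = 'Bob' OR customer = 'Grace') AND total > 944.32

Result:
id | customer | total  
---+----------+--------
3  | Bob      | 1252.12
4  | Grace    | 1669.39
5  | Bob      | 1859.62
6  | Grace    | 1580.2 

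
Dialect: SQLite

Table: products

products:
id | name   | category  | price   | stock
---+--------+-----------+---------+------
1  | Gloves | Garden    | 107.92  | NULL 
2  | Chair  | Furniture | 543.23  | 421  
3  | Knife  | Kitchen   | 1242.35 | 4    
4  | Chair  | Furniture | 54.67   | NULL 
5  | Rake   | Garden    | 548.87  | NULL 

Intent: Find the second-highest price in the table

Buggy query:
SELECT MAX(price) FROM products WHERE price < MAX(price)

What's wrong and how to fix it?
Bug: The inner MAX is an aggregate inside WHERE, which is not allowed

Fix: Put the inner MAX in a scalar subquery

Corrected query:
SELECT MAX(price) FROM products WHERE price < (SELECT MAX(price) FROM products)

Result:
MAX(price)
----------
548.87    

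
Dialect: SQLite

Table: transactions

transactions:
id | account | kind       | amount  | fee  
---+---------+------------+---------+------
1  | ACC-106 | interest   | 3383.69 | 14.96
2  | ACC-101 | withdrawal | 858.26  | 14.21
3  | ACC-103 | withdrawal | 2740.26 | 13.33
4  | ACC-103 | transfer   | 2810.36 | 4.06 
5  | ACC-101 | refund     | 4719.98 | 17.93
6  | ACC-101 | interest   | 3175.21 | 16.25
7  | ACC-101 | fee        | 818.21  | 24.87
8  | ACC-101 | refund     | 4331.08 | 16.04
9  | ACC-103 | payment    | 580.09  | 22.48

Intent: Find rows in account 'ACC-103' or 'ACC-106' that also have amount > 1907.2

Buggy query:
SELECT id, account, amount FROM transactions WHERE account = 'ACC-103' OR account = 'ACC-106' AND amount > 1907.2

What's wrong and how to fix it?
Bug: Without parentheses, AND is evaluated before OR, so the amount filter only applies to the 'ACC-106' branch

Fix: Group the OR with parentheses (or use IN), then AND the threshold

Corrected query:
SELECT id, account, amount FROM transactions WHERE (account = 'ACC-103' OR account = 'ACC-106') AND amount > 1907.2

Result:
id | account | amount 
---+---------+--------
1  | ACC-106 | 3383.69
3  | ACC-103 | 2740.26
4  | ACC-103 | 2810.36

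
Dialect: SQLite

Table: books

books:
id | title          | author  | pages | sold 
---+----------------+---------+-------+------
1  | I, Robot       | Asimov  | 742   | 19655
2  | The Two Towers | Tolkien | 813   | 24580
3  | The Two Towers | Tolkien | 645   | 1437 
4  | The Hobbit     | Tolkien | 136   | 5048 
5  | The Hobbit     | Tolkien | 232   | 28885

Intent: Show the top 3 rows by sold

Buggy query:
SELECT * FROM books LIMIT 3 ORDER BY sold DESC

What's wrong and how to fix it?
Bug: LIMIT must come after ORDER BY

Fix: Swap the clauses: ORDER BY first, then LIMIT

Corrected query:
SELECT * FROM books ORDER BY sold DESC LIMIT 3

Result:
id | title          | author  | pages | sold 
---+----------------+---------+-------+------
5  | The Hobbit     | Tolkien | 232   | 28885
2  | The Two Towers | Tolkien | 813   | 24580
1  | I, Robot       | Asimov  | 742   | 19655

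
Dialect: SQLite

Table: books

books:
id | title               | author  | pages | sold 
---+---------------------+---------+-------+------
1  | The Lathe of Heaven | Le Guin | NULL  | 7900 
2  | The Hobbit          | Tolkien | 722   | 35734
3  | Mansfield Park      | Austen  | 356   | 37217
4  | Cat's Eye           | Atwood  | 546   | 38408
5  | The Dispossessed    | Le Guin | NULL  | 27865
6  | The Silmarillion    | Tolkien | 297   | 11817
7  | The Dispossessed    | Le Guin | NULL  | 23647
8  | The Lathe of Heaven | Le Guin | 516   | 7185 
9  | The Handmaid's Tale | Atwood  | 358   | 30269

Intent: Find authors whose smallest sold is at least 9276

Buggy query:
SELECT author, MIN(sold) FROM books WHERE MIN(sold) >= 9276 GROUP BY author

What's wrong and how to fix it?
Bug: MIN() in WHERE is a misuse of aggregate

Fix: Replace WHERE with HAVING after the GROUP BY

Corrected query:
SELECT author, MIN(sold) FROM books GROUP BY author HAVING MIN(sold) >= 9276

Result:
author  | MIN(sold)
--------+----------
Atwood  | 30269    
Austen  | 37217    
Tolkien | 11817    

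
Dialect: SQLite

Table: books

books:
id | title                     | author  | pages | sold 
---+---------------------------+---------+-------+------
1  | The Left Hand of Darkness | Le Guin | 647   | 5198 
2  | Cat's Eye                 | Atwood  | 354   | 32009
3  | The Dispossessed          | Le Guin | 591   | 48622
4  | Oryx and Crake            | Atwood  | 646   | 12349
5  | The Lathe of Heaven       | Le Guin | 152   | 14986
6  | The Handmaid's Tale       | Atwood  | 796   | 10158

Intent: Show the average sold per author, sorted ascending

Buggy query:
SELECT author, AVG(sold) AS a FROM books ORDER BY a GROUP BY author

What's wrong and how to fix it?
Bug: GROUP BY must precede ORDER BY

Fix: Move ORDER BY to the end, after GROUP BY

Corrected query:
SELECT author, AVG(sold) AS a FROM books GROUP BY author ORDER BY a

Result:
author  | a           
--------+-------------
Atwood  | 18172       
Le Guin | 22935.333333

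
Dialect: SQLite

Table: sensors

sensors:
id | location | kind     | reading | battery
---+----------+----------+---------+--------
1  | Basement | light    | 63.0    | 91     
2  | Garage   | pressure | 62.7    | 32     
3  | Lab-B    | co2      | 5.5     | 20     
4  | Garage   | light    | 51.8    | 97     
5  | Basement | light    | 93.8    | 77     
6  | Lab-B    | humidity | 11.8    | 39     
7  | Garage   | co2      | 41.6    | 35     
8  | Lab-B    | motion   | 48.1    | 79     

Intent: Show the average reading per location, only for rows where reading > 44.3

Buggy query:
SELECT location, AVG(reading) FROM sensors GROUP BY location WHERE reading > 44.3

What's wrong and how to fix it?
Bug: Row-level WHERE must come before GROUP BY in the clause order

Fix: Move the WHERE clause before GROUP BY

Corrected query:
SELECT location, AVG(reading) FROM sensors WHERE reading > 44.3 GROUP BY location

Result:
location | AVG(reading)
---------+-------------
Basement | 78.4        
Garage   | 57.25       
Lab-B    | 48.1        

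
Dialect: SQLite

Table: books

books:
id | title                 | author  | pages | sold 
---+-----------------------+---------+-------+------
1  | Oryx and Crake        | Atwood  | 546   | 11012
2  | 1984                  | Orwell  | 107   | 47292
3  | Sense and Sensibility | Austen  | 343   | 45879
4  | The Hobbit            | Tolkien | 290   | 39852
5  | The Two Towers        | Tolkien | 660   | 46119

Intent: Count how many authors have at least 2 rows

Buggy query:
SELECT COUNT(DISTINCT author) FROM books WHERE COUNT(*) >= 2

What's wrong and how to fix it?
Bug: WHERE filters individual rows, not groups, so a group-level COUNT is invalid there

Fix: Use a subquery that GROUPs and filters with HAVING, then count its rows

Corrected query:
SELECT COUNT(*) FROM (SELECT author FROM books GROUP BY author HAVING COUNT(*) >= 2)

Result:
COUNT(*)
--------
1       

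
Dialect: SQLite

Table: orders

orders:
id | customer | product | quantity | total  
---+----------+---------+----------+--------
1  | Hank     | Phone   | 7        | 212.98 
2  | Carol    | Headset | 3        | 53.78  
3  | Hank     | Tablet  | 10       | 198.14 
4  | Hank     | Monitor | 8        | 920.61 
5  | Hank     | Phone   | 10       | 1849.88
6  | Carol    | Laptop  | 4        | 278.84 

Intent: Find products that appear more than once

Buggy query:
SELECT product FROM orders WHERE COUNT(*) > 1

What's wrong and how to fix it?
Bug: COUNT(*) is an aggregate and cannot be used in WHERE

Fix: Group first, then use HAVING for the count condition

Corrected query:
SELECT product FROM orders GROUP BY product HAVING COUNT(*) > 1

Result:
product
-------
Phone  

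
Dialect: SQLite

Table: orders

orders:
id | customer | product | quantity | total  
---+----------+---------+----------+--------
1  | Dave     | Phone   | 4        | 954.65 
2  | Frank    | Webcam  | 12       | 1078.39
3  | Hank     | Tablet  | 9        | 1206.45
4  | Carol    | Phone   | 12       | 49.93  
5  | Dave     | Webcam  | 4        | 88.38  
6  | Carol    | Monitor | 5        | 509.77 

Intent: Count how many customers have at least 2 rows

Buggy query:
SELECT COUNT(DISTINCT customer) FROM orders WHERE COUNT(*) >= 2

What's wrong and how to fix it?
Bug: WHERE filters individual rows, not groups, so a group-level COUNT is invalid there

Fix: Use a subquery that GROUPs and filters with HAVING, then count its rows

Corrected query:
SELECT COUNT(*) FROM (SELECT customer FROM orders GROUP BY customer HAVING COUNT(*) >= 2)

Result:
COUNT(*)
--------
2       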